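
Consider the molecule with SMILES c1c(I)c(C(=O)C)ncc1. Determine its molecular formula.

Atom tally by fragment:
  pyridine ring core → C:5 H:5 N:1
  (− 2 ring H displaced by substituents)
  + I → I:1
  + COCH3 → C:2 H:3 O:1
Element totals:
  C: 7
  H: 6
  I: 1
  N: 1
  O: 1

C7H6INO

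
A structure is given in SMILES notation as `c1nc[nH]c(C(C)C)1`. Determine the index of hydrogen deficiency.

3

Atom tally by fragment:
  imidazole ring core → C:3 H:4 N:2
  (− 1 ring H displaced by substituents)
  + CH(CH3)2 → C:3 H:7
Element totals:
  C: 6
  H: 10
  N: 2
Molecular formula: C6H10N2.
DoU = (2C + 2 + N − H − X) / 2 = (2·6 + 2 + 2 − 10 − 0) / 2 = 3.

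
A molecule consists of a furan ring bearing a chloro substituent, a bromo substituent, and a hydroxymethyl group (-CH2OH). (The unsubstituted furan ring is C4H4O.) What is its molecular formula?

C5H4BrClO2

Atom tally by fragment:
  furan ring core → C:4 H:4 O:1
  (− 3 ring H displaced by substituents)
  + Cl → Cl:1
  + Br → Br:1
  + CH2OH → C:1 H:3 O:1
Element totals:
  C: 5
  H: 4
  Br: 1
  Cl: 1
  O: 2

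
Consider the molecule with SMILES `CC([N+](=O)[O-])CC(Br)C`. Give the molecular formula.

Atom tally by fragment:
  CH3 → C:1 H:3
  CH(NO2) → C:1 H:1 N:1 O:2
  CH2 → C:1 H:2
  CH(Br) → C:1 H:1 Br:1
  CH3 → C:1 H:3
Element totals:
  C: 5
  H: 10
  Br: 1
  N: 1
  O: 2

C5H10BrNO2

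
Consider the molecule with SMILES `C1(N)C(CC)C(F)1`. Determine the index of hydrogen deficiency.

1

Atom tally by fragment:
  cyclopropane ring core → C:3 H:6
  (− 3 ring H displaced by substituents)
  + NH2 → N:1 H:2
  + C2H5 → C:2 H:5
  + F → F:1
Element totals:
  C: 5
  H: 10
  F: 1
  N: 1
Molecular formula: C5H10FN.
DoU = (2C + 2 + N − H − X) / 2 = (2·5 + 2 + 1 − 10 − 1) / 2 = 1.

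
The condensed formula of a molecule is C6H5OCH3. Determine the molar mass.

Atom tally by fragment:
  benzene ring core → C:6 H:6
  (− 1 ring H displaced by substituents)
  + OCH3 → C:1 H:3 O:1
Element totals:
  C: 7
  H: 8
  O: 1
Molecular formula: C7H8O.
  M = 7(12.011) + 8(1.008) + 15.999
    = 84.077 + 8.064 + 15.999 = 108.140

108.14 g/mol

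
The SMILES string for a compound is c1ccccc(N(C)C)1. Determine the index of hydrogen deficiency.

Atom tally by fragment:
  benzene ring core → C:6 H:6
  (− 1 ring H displaced by substituents)
  + N(CH3)2 → N:1 C:2 H:6
Element totals:
  C: 8
  H: 11
  N: 1
Molecular formula: C8H11N.
DoU = (2C + 2 + N − H − X) / 2 = (2·8 + 2 + 1 − 11 − 0) / 2 = 4.

4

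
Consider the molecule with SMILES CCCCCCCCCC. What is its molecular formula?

C10H22

Atom tally by fragment:
  CH3 → C:1 H:3
  CH2 → C:1 H:2
  CH2 → C:1 H:2
  CH2 → C:1 H:2
  CH2 → C:1 H:2
  CH2 → C:1 H:2
  CH2 → C:1 H:2
  CH2 → C:1 H:2
  CH2 → C:1 H:2
  CH3 → C:1 H:3
Element totals:
  C: 10
  H: 22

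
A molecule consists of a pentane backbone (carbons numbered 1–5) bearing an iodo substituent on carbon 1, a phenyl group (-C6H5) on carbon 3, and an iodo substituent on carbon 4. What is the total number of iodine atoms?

2

Atom tally by fragment:
  ICH2 → C:1 H:2 I:1
  CH2 → C:1 H:2
  CH(C6H5) → C:7 H:6
  CH(I) → C:1 H:1 I:1
  CH3 → C:1 H:3
Element totals:
  C: 11
  H: 14
  I: 2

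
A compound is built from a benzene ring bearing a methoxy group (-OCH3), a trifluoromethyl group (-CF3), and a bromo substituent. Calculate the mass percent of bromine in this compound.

Atom tally by fragment:
  benzene ring core → C:6 H:6
  (− 3 ring H displaced by substituents)
  + OCH3 → C:1 H:3 O:1
  + CF3 → C:1 F:3
  + Br → Br:1
Element totals:
  C: 8
  H: 6
  Br: 1
  F: 3
  O: 1
Molecular formula: C8H6BrF3O.
Molar mass = 255.033 g/mol.
Mass from Br: 1 × 79.904 = 79.904 g/mol.
%Br = 79.904 / 255.033 × 100 = 31.33%.

31.33%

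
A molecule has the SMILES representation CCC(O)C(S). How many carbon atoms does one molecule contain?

Atom tally by fragment:
  CH3 → C:1 H:3
  CH2 → C:1 H:2
  CH(OH) → C:1 H:2 O:1
  CH2SH → C:1 H:3 S:1
Element totals:
  C: 4
  H: 10
  O: 1
  S: 1

4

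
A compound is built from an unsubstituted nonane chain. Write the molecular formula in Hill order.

C9H20

Atom tally by fragment:
  CH3 → C:1 H:3
  CH2 → C:1 H:2
  CH2 → C:1 H:2
  CH2 → C:1 H:2
  CH2 → C:1 H:2
  CH2 → C:1 H:2
  CH2 → C:1 H:2
  CH2 → C:1 H:2
  CH3 → C:1 H:3
Element totals:
  C: 9
  H: 20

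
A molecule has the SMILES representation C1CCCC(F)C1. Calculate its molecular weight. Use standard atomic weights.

Atom tally by fragment:
  cyclohexane ring core → C:6 H:12
  (− 1 ring H displaced by substituents)
  + F → F:1
Element totals:
  C: 6
  H: 11
  F: 1
Molecular formula: C6H11F.
  M = 6(12.011) + 11(1.008) + 18.998
    = 72.066 + 11.088 + 18.998 = 102.152

102.15 g/mol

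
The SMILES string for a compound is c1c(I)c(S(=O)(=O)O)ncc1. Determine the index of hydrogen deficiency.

4

Atom tally by fragment:
  pyridine ring core → C:5 H:5 N:1
  (− 2 ring H displaced by substituents)
  + I → I:1
  + SO3H → S:1 O:3 H:1
Element totals:
  C: 5
  H: 4
  I: 1
  N: 1
  O: 3
  S: 1
Molecular formula: C5H4INO3S.
DoU = (2C + 2 + N − H − X) / 2 = (2·5 + 2 + 1 − 4 − 1) / 2 = 4.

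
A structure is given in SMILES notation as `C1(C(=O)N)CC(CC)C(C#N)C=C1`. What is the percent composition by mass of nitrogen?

15.72%

Atom tally by fragment:
  cyclohexene ring core → C:6 H:10
  (− 3 ring H displaced by substituents)
  + CONH2 → C:1 H:2 O:1 N:1
  + C2H5 → C:2 H:5
  + CN → C:1 N:1
Element totals:
  C: 10
  H: 14
  N: 2
  O: 1
Molecular formula: C10H14N2O.
Molar mass = 178.235 g/mol.
Mass from N: 2 × 14.007 = 28.014 g/mol.
%N = 28.014 / 178.235 × 100 = 15.72%.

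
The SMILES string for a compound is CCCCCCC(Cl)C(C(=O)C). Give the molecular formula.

C10H19ClO

Atom tally by fragment:
  CH3 → C:1 H:3
  CH2 → C:1 H:2
  CH2 → C:1 H:2
  CH2 → C:1 H:2
  CH2 → C:1 H:2
  CH2 → C:1 H:2
  CH(Cl) → C:1 H:1 Cl:1
  CH2COCH3 → C:3 H:5 O:1
Element totals:
  C: 10
  H: 19
  Cl: 1
  O: 1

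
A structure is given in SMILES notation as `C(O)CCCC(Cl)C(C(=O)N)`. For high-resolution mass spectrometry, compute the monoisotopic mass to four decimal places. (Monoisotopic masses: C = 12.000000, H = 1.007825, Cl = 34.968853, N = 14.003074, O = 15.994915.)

Atom tally by fragment:
  HOCH2 → C:1 H:3 O:1
  CH2 → C:1 H:2
  CH2 → C:1 H:2
  CH2 → C:1 H:2
  CH(Cl) → C:1 H:1 Cl:1
  CH2CONH2 → C:2 H:4 O:1 N:1
Element totals:
  C: 7
  H: 14
  Cl: 1
  N: 1
  O: 2
Molecular formula: C7H14ClNO2.
  M = 7(12.0) + 14(1.007825) + 34.968853 + 14.003074 + 2(15.994915)
    = 84.000000 + 14.109550 + 34.968853 + 14.003074 + 31.989830 = 179.071307

179.0713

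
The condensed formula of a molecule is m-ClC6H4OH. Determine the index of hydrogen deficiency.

4

Atom tally by fragment:
  benzene ring core → C:6 H:6
  (− 2 ring H displaced by substituents)
  + Cl → Cl:1
  + OH → O:1 H:1
Element totals:
  C: 6
  H: 5
  Cl: 1
  O: 1
Molecular formula: C6H5ClO.
DoU = (2C + 2 + N − H − X) / 2 = (2·6 + 2 + 0 − 5 − 1) / 2 = 4.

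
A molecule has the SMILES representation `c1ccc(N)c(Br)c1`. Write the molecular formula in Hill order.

C6H6BrN

Atom tally by fragment:
  benzene ring core → C:6 H:6
  (− 2 ring H displaced by substituents)
  + NH2 → N:1 H:2
  + Br → Br:1
Element totals:
  C: 6
  H: 6
  Br: 1
  N: 1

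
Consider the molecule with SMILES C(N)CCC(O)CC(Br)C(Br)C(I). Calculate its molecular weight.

Atom tally by fragment:
  H2NCH2 → C:1 H:4 N:1
  CH2 → C:1 H:2
  CH2 → C:1 H:2
  CH(OH) → C:1 H:2 O:1
  CH2 → C:1 H:2
  CH(Br) → C:1 H:1 Br:1
  CH(Br) → C:1 H:1 Br:1
  CH2I → C:1 H:2 I:1
Element totals:
  C: 8
  H: 16
  Br: 2
  I: 1
  N: 1
  O: 1
Molecular formula: C8H16Br2INO.
  M = 8(12.011) + 16(1.008) + 2(79.904) + 126.904 + 14.007 + 15.999
    = 96.088 + 16.128 + 159.808 + 126.904 + 14.007 + 15.999 = 428.934

428.93 g/mol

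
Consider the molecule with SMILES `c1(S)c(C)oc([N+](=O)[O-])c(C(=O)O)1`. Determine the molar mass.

203.17 g/mol

Atom tally by fragment:
  furan ring core → C:4 H:4 O:1
  (− 4 ring H displaced by substituents)
  + SH → S:1 H:1
  + CH3 → C:1 H:3
  + NO2 → N:1 O:2
  + COOH → C:1 H:1 O:2
Element totals:
  C: 6
  H: 5
  N: 1
  O: 5
  S: 1
Molecular formula: C6H5NO5S.
  M = 6(12.011) + 5(1.008) + 14.007 + 5(15.999) + 32.06
    = 72.066 + 5.040 + 14.007 + 79.995 + 32.060 = 203.168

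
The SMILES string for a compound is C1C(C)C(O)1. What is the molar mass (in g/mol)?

72.11 g/mol

Atom tally by fragment:
  cyclopropane ring core → C:3 H:6
  (− 2 ring H displaced by substituents)
  + CH3 → C:1 H:3
  + OH → O:1 H:1
Element totals:
  C: 4
  H: 8
  O: 1
Molecular formula: C4H8O.
  M = 4(12.011) + 8(1.008) + 15.999
    = 48.044 + 8.064 + 15.999 = 72.107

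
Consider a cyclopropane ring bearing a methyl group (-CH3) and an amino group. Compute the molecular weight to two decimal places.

Atom tally by fragment:
  cyclopropane ring core → C:3 H:6
  (− 2 ring H displaced by substituents)
  + CH3 → C:1 H:3
  + NH2 → N:1 H:2
Element totals:
  C: 4
  H: 9
  N: 1
Molecular formula: C4H9N.
  M = 4(12.011) + 9(1.008) + 14.007
    = 48.044 + 9.072 + 14.007 = 71.123

71.12 g/mol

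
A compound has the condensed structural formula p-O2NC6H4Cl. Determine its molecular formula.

C6H4ClNO2

Element totals:
  C: 6
  H: 4
  Cl: 1
  N: 1
  O: 2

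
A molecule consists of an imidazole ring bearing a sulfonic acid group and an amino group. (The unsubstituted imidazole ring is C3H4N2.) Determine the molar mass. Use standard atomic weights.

Atom tally by fragment:
  imidazole ring core → C:3 H:4 N:2
  (− 2 ring H displaced by substituents)
  + SO3H → S:1 O:3 H:1
  + NH2 → N:1 H:2
Element totals:
  C: 3
  H: 5
  N: 3
  O: 3
  S: 1
Molecular formula: C3H5N3O3S.
  M = 3(12.011) + 5(1.008) + 3(14.007) + 3(15.999) + 32.06
    = 36.033 + 5.040 + 42.021 + 47.997 + 32.060 = 163.151

163.15 g/mol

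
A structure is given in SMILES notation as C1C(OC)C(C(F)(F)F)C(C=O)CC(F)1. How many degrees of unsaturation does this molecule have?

2

Atom tally by fragment:
  cyclohexane ring core → C:6 H:12
  (− 4 ring H displaced by substituents)
  + OCH3 → C:1 H:3 O:1
  + CF3 → C:1 F:3
  + CHO → C:1 H:1 O:1
  + F → F:1
Element totals:
  C: 9
  H: 12
  F: 4
  O: 2
Molecular formula: C9H12F4O2.
DoU = (2C + 2 + N − H − X) / 2 = (2·9 + 2 + 0 − 12 − 4) / 2 = 2.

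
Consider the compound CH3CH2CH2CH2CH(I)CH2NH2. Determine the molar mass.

227.09 g/mol

Atom tally by fragment:
  CH3 → C:1 H:3
  CH2 → C:1 H:2
  CH2 → C:1 H:2
  CH2 → C:1 H:2
  CH(I) → C:1 H:1 I:1
  CH2NH2 → C:1 H:4 N:1
Element totals:
  C: 6
  H: 14
  I: 1
  N: 1
Molecular formula: C6H14IN.
  M = 6(12.011) + 14(1.008) + 126.904 + 14.007
    = 72.066 + 14.112 + 126.904 + 14.007 = 227.089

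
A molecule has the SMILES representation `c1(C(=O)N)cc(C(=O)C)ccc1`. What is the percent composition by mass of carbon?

Atom tally by fragment:
  benzene ring core → C:6 H:6
  (− 2 ring H displaced by substituents)
  + CONH2 → C:1 H:2 O:1 N:1
  + COCH3 → C:2 H:3 O:1
Element totals:
  C: 9
  H: 9
  N: 1
  O: 2
Molecular formula: C9H9NO2.
Molar mass = 163.176 g/mol.
Mass from C: 9 × 12.011 = 108.099 g/mol.
%C = 108.099 / 163.176 × 100 = 66.25%.

66.25%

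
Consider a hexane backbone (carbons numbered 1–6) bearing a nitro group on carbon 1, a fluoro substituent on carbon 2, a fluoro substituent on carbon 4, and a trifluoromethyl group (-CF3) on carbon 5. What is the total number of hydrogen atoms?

Atom tally by fragment:
  O2NCH2 → C:1 H:2 N:1 O:2
  CH(F) → C:1 H:1 F:1
  CH2 → C:1 H:2
  CH(F) → C:1 H:1 F:1
  CH(CF3) → C:2 H:1 F:3
  CH3 → C:1 H:3
Element totals:
  C: 7
  H: 10
  F: 5
  N: 1
  O: 2

10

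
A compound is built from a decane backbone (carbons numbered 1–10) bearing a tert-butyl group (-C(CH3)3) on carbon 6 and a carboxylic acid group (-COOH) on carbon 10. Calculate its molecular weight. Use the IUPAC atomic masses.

Atom tally by fragment:
  CH3 → C:1 H:3
  CH2 → C:1 H:2
  CH2 → C:1 H:2
  CH2 → C:1 H:2
  CH2 → C:1 H:2
  CH(C(CH3)3) → C:5 H:10
  CH2 → C:1 H:2
  CH2 → C:1 H:2
  CH2 → C:1 H:2
  CH2COOH → C:2 H:3 O:2
Element totals:
  C: 15
  H: 30
  O: 2
Molecular formula: C15H30O2.
  M = 15(12.011) + 30(1.008) + 2(15.999)
    = 180.165 + 30.240 + 31.998 = 242.403

242.40 g/mol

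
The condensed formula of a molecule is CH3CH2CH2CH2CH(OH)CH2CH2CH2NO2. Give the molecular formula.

Atom tally by fragment:
  CH3 → C:1 H:3
  CH2 → C:1 H:2
  CH2 → C:1 H:2
  CH2 → C:1 H:2
  CH(OH) → C:1 H:2 O:1
  CH2 → C:1 H:2
  CH2 → C:1 H:2
  CH2NO2 → C:1 H:2 N:1 O:2
Element totals:
  C: 8
  H: 17
  N: 1
  O: 3

C8H17NO3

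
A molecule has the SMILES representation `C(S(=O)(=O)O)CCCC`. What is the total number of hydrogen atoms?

Atom tally by fragment:
  HO3SCH2 → C:1 H:3 S:1 O:3
  CH2 → C:1 H:2
  CH2 → C:1 H:2
  CH2 → C:1 H:2
  CH3 → C:1 H:3
Element totals:
  C: 5
  H: 12
  O: 3
  S: 1

12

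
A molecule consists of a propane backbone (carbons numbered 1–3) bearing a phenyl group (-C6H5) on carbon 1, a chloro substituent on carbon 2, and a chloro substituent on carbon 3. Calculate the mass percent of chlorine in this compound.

37.50%

Atom tally by fragment:
  C6H5CH2 → C:7 H:7
  CH(Cl) → C:1 H:1 Cl:1
  CH2Cl → C:1 H:2 Cl:1
Element totals:
  C: 9
  H: 10
  Cl: 2
Molecular formula: C9H10Cl2.
Molar mass = 189.079 g/mol.
Mass from Cl: 2 × 35.45 = 70.900 g/mol.
%Cl = 70.900 / 189.079 × 100 = 37.50%.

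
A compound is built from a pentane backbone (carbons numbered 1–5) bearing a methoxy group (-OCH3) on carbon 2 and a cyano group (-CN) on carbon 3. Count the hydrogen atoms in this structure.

Atom tally by fragment:
  CH3 → C:1 H:3
  CH(OCH3) → C:2 H:4 O:1
  CH(CN) → C:2 H:1 N:1
  CH2 → C:1 H:2
  CH3 → C:1 H:3
Element totals:
  C: 7
  H: 13
  N: 1
  O: 1

13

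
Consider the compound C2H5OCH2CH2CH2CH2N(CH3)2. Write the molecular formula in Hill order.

C8H19NO

Atom tally by fragment:
  C2H5OCH2 → C:3 H:7 O:1
  CH2 → C:1 H:2
  CH2 → C:1 H:2
  CH2N(CH3)2 → C:3 H:8 N:1
Element totals:
  C: 8
  H: 19
  N: 1
  O: 1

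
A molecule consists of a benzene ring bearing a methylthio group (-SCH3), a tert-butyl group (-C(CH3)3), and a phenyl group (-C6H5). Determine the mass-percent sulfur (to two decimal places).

12.50%

Atom tally by fragment:
  benzene ring core → C:6 H:6
  (− 3 ring H displaced by substituents)
  + SCH3 → C:1 H:3 S:1
  + C(CH3)3 → C:4 H:9
  + C6H5 → C:6 H:5
Element totals:
  C: 17
  H: 20
  S: 1
Molecular formula: C17H20S.
Molar mass = 256.407 g/mol.
Mass from S: 1 × 32.06 = 32.060 g/mol.
%S = 32.060 / 256.407 × 100 = 12.50%.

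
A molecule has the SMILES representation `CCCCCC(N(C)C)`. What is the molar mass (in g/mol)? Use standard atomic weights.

Atom tally by fragment:
  CH3 → C:1 H:3
  CH2 → C:1 H:2
  CH2 → C:1 H:2
  CH2 → C:1 H:2
  CH2 → C:1 H:2
  CH2N(CH3)2 → C:3 H:8 N:1
Element totals:
  C: 8
  H: 19
  N: 1
Molecular formula: C8H19N.
  M = 8(12.011) + 19(1.008) + 14.007
    = 96.088 + 19.152 + 14.007 = 129.247

129.25 g/mol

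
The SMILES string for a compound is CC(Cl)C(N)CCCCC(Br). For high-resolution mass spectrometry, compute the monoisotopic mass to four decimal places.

241.0233

Atom tally by fragment:
  CH3 → C:1 H:3
  CH(Cl) → C:1 H:1 Cl:1
  CH(NH2) → C:1 H:3 N:1
  CH2 → C:1 H:2
  CH2 → C:1 H:2
  CH2 → C:1 H:2
  CH2 → C:1 H:2
  CH2Br → C:1 H:2 Br:1
Element totals:
  C: 8
  H: 17
  Br: 1
  Cl: 1
  N: 1
Molecular formula: C8H17BrClN.
  M = 8(12.0) + 17(1.007825) + 78.918338 + 34.968853 + 14.003074
    = 96.000000 + 17.133025 + 78.918338 + 34.968853 + 14.003074 = 241.023290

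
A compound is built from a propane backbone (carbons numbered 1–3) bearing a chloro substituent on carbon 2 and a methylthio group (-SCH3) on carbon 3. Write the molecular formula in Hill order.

C4H9ClS

Atom tally by fragment:
  CH3 → C:1 H:3
  CH(Cl) → C:1 H:1 Cl:1
  CH2SCH3 → C:2 H:5 S:1
Element totals:
  C: 4
  H: 9
  Cl: 1
  S: 1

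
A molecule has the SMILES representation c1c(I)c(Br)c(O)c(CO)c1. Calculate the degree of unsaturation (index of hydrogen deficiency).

Atom tally by fragment:
  benzene ring core → C:6 H:6
  (− 4 ring H displaced by substituents)
  + I → I:1
  + Br → Br:1
  + OH → O:1 H:1
  + CH2OH → C:1 H:3 O:1
Element totals:
  C: 7
  H: 6
  Br: 1
  I: 1
  O: 2
Molecular formula: C7H6BrIO2.
DoU = (2C + 2 + N − H − X) / 2 = (2·7 + 2 + 0 − 6 − 2) / 2 = 4.

4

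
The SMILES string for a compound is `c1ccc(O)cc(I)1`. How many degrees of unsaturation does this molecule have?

4

Atom tally by fragment:
  benzene ring core → C:6 H:6
  (− 2 ring H displaced by substituents)
  + OH → O:1 H:1
  + I → I:1
Element totals:
  C: 6
  H: 5
  I: 1
  O: 1
Molecular formula: C6H5IO.
DoU = (2C + 2 + N − H − X) / 2 = (2·6 + 2 + 0 − 5 − 1) / 2 = 4.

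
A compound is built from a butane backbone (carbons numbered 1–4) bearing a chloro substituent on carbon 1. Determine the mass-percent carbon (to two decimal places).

51.90%

Atom tally by fragment:
  ClCH2 → C:1 H:2 Cl:1
  CH2 → C:1 H:2
  CH2 → C:1 H:2
  CH3 → C:1 H:3
Element totals:
  C: 4
  H: 9
  Cl: 1
Molecular formula: C4H9Cl.
Molar mass = 92.566 g/mol.
Mass from C: 4 × 12.011 = 48.044 g/mol.
%C = 48.044 / 92.566 × 100 = 51.90%.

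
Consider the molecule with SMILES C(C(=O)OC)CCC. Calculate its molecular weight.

116.16 g/mol

Atom tally by fragment:
  CH3OOCCH2 → C:3 H:5 O:2
  CH2 → C:1 H:2
  CH2 → C:1 H:2
  CH3 → C:1 H:3
Element totals:
  C: 6
  H: 12
  O: 2
Molecular formula: C6H12O2.
  M = 6(12.011) + 12(1.008) + 2(15.999)
    = 72.066 + 12.096 + 31.998 = 116.160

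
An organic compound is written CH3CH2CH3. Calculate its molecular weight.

Atom tally by fragment:
  CH3 → C:1 H:3
  CH2 → C:1 H:2
  CH3 → C:1 H:3
Element totals:
  C: 3
  H: 8
Molecular formula: C3H8.
  M = 3(12.011) + 8(1.008)
    = 36.033 + 8.064 = 44.097

44.10 g/mol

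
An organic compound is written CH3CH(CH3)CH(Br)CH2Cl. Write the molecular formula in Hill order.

C5H10BrCl

Element totals:
  C: 5
  H: 10
  Br: 1
  Cl: 1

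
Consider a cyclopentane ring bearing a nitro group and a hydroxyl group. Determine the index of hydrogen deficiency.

Atom tally by fragment:
  cyclopentane ring core → C:5 H:10
  (− 2 ring H displaced by substituents)
  + NO2 → N:1 O:2
  + OH → O:1 H:1
Element totals:
  C: 5
  H: 9
  N: 1
  O: 3
Molecular formula: C5H9NO3.
DoU = (2C + 2 + N − H − X) / 2 = (2·5 + 2 + 1 − 9 − 0) / 2 = 2.

2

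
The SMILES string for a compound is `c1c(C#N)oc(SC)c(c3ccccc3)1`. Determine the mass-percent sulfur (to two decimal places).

14.89%

Atom tally by fragment:
  furan ring core → C:4 H:4 O:1
  (− 3 ring H displaced by substituents)
  + CN → C:1 N:1
  + SCH3 → C:1 H:3 S:1
  + C6H5 → C:6 H:5
Element totals:
  C: 12
  H: 9
  N: 1
  O: 1
  S: 1
Molecular formula: C12H9NOS.
Molar mass = 215.270 g/mol.
Mass from S: 1 × 32.06 = 32.060 g/mol.
%S = 32.060 / 215.270 × 100 = 14.89%.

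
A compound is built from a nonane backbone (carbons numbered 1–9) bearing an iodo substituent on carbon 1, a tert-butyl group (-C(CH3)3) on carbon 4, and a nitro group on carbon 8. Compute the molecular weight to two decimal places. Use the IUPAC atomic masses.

355.26 g/mol

Atom tally by fragment:
  ICH2 → C:1 H:2 I:1
  CH2 → C:1 H:2
  CH2 → C:1 H:2
  CH(C(CH3)3) → C:5 H:10
  CH2 → C:1 H:2
  CH2 → C:1 H:2
  CH2 → C:1 H:2
  CH(NO2) → C:1 H:1 N:1 O:2
  CH3 → C:1 H:3
Element totals:
  C: 13
  H: 26
  I: 1
  N: 1
  O: 2
Molecular formula: C13H26INO2.
  M = 13(12.011) + 26(1.008) + 126.904 + 14.007 + 2(15.999)
    = 156.143 + 26.208 + 126.904 + 14.007 + 31.998 = 355.260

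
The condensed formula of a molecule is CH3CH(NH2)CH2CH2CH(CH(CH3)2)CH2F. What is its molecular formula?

C9H20FN

Atom tally by fragment:
  CH3 → C:1 H:3
  CH(NH2) → C:1 H:3 N:1
  CH2 → C:1 H:2
  CH2 → C:1 H:2
  CH(CH(CH3)2) → C:4 H:8
  CH2F → C:1 H:2 F:1
Element totals:
  C: 9
  H: 20
  F: 1
  N: 1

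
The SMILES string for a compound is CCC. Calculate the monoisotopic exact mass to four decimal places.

Atom tally by fragment:
  CH3 → C:1 H:3
  CH2 → C:1 H:2
  CH3 → C:1 H:3
Element totals:
  C: 3
  H: 8
Molecular formula: C3H8.
  M = 3(12.0) + 8(1.007825)
    = 36.000000 + 8.062600 = 44.062600

44.0626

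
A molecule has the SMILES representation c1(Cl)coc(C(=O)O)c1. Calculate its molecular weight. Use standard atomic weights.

146.53 g/mol

Atom tally by fragment:
  furan ring core → C:4 H:4 O:1
  (− 2 ring H displaced by substituents)
  + Cl → Cl:1
  + COOH → C:1 H:1 O:2
Element totals:
  C: 5
  H: 3
  Cl: 1
  O: 3
Molecular formula: C5H3ClO3.
  M = 5(12.011) + 3(1.008) + 35.45 + 3(15.999)
    = 60.055 + 3.024 + 35.450 + 47.997 = 146.526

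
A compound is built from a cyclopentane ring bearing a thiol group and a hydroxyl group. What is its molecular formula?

C5H10OS

Atom tally by fragment:
  cyclopentane ring core → C:5 H:10
  (− 2 ring H displaced by substituents)
  + SH → S:1 H:1
  + OH → O:1 H:1
Element totals:
  C: 5
  H: 10
  O: 1
  S: 1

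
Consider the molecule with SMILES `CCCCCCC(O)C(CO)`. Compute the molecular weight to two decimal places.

Atom tally by fragment:
  CH3 → C:1 H:3
  CH2 → C:1 H:2
  CH2 → C:1 H:2
  CH2 → C:1 H:2
  CH2 → C:1 H:2
  CH2 → C:1 H:2
  CH(OH) → C:1 H:2 O:1
  CH2CH2OH → C:2 H:5 O:1
Element totals:
  C: 9
  H: 20
  O: 2
Molecular formula: C9H20O2.
  M = 9(12.011) + 20(1.008) + 2(15.999)
    = 108.099 + 20.160 + 31.998 = 160.257

160.26 g/mol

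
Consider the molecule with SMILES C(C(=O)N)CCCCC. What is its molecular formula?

Atom tally by fragment:
  H2NOCCH2 → C:2 H:4 O:1 N:1
  CH2 → C:1 H:2
  CH2 → C:1 H:2
  CH2 → C:1 H:2
  CH2 → C:1 H:2
  CH3 → C:1 H:3
Element totals:
  C: 7
  H: 15
  N: 1
  O: 1

C7H15NO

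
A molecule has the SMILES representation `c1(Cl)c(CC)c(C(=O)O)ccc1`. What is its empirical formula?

Atom tally by fragment:
  benzene ring core → C:6 H:6
  (− 3 ring H displaced by substituents)
  + Cl → Cl:1
  + C2H5 → C:2 H:5
  + COOH → C:1 H:1 O:2
Element totals:
  C: 9
  H: 9
  Cl: 1
  O: 2
Molecular formula: C9H9ClO2.
gcd of subscripts (9, 1, 9, 2) = 1, so the empirical formula equals the molecular formula.

C9H9ClO2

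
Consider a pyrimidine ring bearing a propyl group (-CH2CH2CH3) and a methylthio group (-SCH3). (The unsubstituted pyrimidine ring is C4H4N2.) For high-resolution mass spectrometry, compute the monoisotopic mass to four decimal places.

Atom tally by fragment:
  pyrimidine ring core → C:4 H:4 N:2
  (− 2 ring H displaced by substituents)
  + CH2CH2CH3 → C:3 H:7
  + SCH3 → C:1 H:3 S:1
Element totals:
  C: 8
  H: 12
  N: 2
  S: 1
Molecular formula: C8H12N2S.
  M = 8(12.0) + 12(1.007825) + 2(14.003074) + 31.972071
    = 96.000000 + 12.093900 + 28.006148 + 31.972071 = 168.072119

168.0721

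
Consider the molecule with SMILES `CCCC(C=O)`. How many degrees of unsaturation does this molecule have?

Atom tally by fragment:
  CH3 → C:1 H:3
  CH2 → C:1 H:2
  CH2 → C:1 H:2
  CH2CHO → C:2 H:3 O:1
Element totals:
  C: 5
  H: 10
  O: 1
Molecular formula: C5H10O.
DoU = (2C + 2 + N − H − X) / 2 = (2·5 + 2 + 0 − 10 − 0) / 2 = 1.

1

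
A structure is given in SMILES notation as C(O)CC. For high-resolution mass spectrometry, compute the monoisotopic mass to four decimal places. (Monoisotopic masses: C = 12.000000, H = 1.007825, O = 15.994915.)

Atom tally by fragment:
  HOCH2 → C:1 H:3 O:1
  CH2 → C:1 H:2
  CH3 → C:1 H:3
Element totals:
  C: 3
  H: 8
  O: 1
Molecular formula: C3H8O.
  M = 3(12.0) + 8(1.007825) + 15.994915
    = 36.000000 + 8.062600 + 15.994915 = 60.057515

60.0575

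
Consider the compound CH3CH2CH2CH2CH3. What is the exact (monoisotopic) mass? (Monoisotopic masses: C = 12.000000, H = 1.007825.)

Element totals:
  C: 5
  H: 12
Molecular formula: C5H12.
  M = 5(12.0) + 12(1.007825)
    = 60.000000 + 12.093900 = 72.093900

72.0939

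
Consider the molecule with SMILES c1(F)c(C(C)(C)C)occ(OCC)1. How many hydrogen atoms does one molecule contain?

Atom tally by fragment:
  furan ring core → C:4 H:4 O:1
  (− 3 ring H displaced by substituents)
  + F → F:1
  + C(CH3)3 → C:4 H:9
  + OC2H5 → C:2 H:5 O:1
Element totals:
  C: 10
  H: 15
  F: 1
  O: 2

15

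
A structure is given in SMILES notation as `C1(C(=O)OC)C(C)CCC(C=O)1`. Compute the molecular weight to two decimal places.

170.21 g/mol

Atom tally by fragment:
  cyclopentane ring core → C:5 H:10
  (− 3 ring H displaced by substituents)
  + COOCH3 → C:2 H:3 O:2
  + CH3 → C:1 H:3
  + CHO → C:1 H:1 O:1
Element totals:
  C: 9
  H: 14
  O: 3
Molecular formula: C9H14O3.
  M = 9(12.011) + 14(1.008) + 3(15.999)
    = 108.099 + 14.112 + 47.997 = 170.208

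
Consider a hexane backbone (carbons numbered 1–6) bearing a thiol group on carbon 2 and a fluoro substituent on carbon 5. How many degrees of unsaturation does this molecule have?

0

Atom tally by fragment:
  CH3 → C:1 H:3
  CH(SH) → C:1 H:2 S:1
  CH2 → C:1 H:2
  CH2 → C:1 H:2
  CH(F) → C:1 H:1 F:1
  CH3 → C:1 H:3
Element totals:
  C: 6
  H: 13
  F: 1
  S: 1
Molecular formula: C6H13FS.
DoU = (2C + 2 + N − H − X) / 2 = (2·6 + 2 + 0 − 13 − 1) / 2 = 0.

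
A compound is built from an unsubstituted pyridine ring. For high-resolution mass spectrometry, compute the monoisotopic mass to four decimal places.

79.0422

Atom tally by fragment:
  pyridine ring core → C:5 H:5 N:1
Element totals:
  C: 5
  H: 5
  N: 1
Molecular formula: C5H5N.
  M = 5(12.0) + 5(1.007825) + 14.003074
    = 60.000000 + 5.039125 + 14.003074 = 79.042199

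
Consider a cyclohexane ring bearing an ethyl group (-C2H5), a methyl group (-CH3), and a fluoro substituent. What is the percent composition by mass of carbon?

Atom tally by fragment:
  cyclohexane ring core → C:6 H:12
  (− 3 ring H displaced by substituents)
  + C2H5 → C:2 H:5
  + CH3 → C:1 H:3
  + F → F:1
Element totals:
  C: 9
  H: 17
  F: 1
Molecular formula: C9H17F.
Molar mass = 144.233 g/mol.
Mass from C: 9 × 12.011 = 108.099 g/mol.
%C = 108.099 / 144.233 × 100 = 74.95%.

74.95%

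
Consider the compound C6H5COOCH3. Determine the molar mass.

Atom tally by fragment:
  benzene ring core → C:6 H:6
  (− 1 ring H displaced by substituents)
  + COOCH3 → C:2 H:3 O:2
Element totals:
  C: 8
  H: 8
  O: 2
Molecular formula: C8H8O2.
  M = 8(12.011) + 8(1.008) + 2(15.999)
    = 96.088 + 8.064 + 31.998 = 136.150

136.15 g/mol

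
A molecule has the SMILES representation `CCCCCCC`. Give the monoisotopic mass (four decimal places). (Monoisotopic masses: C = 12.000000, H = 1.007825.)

100.1252

Atom tally by fragment:
  CH3 → C:1 H:3
  CH2 → C:1 H:2
  CH2 → C:1 H:2
  CH2 → C:1 H:2
  CH2 → C:1 H:2
  CH2 → C:1 H:2
  CH3 → C:1 H:3
Element totals:
  C: 7
  H: 16
Molecular formula: C7H16.
  M = 7(12.0) + 16(1.007825)
    = 84.000000 + 16.125200 = 100.125200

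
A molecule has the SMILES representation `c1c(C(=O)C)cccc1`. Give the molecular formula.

C8H8O

Atom tally by fragment:
  benzene ring core → C:6 H:6
  (− 1 ring H displaced by substituents)
  + COCH3 → C:2 H:3 O:1
Element totals:
  C: 8
  H: 8
  O: 1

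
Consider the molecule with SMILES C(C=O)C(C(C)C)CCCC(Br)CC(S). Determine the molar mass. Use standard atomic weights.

Atom tally by fragment:
  OHCCH2 → C:2 H:3 O:1
  CH(CH(CH3)2) → C:4 H:8
  CH2 → C:1 H:2
  CH2 → C:1 H:2
  CH2 → C:1 H:2
  CH(Br) → C:1 H:1 Br:1
  CH2 → C:1 H:2
  CH2SH → C:1 H:3 S:1
Element totals:
  C: 12
  H: 23
  Br: 1
  O: 1
  S: 1
Molecular formula: C12H23BrOS.
  M = 12(12.011) + 23(1.008) + 79.904 + 15.999 + 32.06
    = 144.132 + 23.184 + 79.904 + 15.999 + 32.060 = 295.279

295.28 g/mol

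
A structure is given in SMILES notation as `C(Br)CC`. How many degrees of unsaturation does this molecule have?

0

Atom tally by fragment:
  BrCH2 → C:1 H:2 Br:1
  CH2 → C:1 H:2
  CH3 → C:1 H:3
Element totals:
  C: 3
  H: 7
  Br: 1
Molecular formula: C3H7Br.
DoU = (2C + 2 + N − H − X) / 2 = (2·3 + 2 + 0 − 7 − 1) / 2 = 0.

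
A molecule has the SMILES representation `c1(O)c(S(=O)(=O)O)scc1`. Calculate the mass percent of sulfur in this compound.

Atom tally by fragment:
  thiophene ring core → C:4 H:4 S:1
  (− 2 ring H displaced by substituents)
  + OH → O:1 H:1
  + SO3H → S:1 O:3 H:1
Element totals:
  C: 4
  H: 4
  O: 4
  S: 2
Molecular formula: C4H4O4S2.
Molar mass = 180.192 g/mol.
Mass from S: 2 × 32.06 = 64.120 g/mol.
%S = 64.120 / 180.192 × 100 = 35.58%.

35.58%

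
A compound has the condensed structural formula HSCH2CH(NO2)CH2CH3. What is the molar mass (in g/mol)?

135.18 g/mol

Element totals:
  C: 4
  H: 9
  N: 1
  O: 2
  S: 1
Molecular formula: C4H9NO2S.
  M = 4(12.011) + 9(1.008) + 14.007 + 2(15.999) + 32.06
    = 48.044 + 9.072 + 14.007 + 31.998 + 32.060 = 135.181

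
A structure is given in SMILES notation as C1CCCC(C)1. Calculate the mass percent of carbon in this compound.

85.63%

Atom tally by fragment:
  cyclopentane ring core → C:5 H:10
  (− 1 ring H displaced by substituents)
  + CH3 → C:1 H:3
Element totals:
  C: 6
  H: 12
Molecular formula: C6H12.
Molar mass = 84.162 g/mol.
Mass from C: 6 × 12.011 = 72.066 g/mol.
%C = 72.066 / 84.162 × 100 = 85.63%.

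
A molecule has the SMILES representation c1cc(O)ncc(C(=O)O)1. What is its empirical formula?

Atom tally by fragment:
  pyridine ring core → C:5 H:5 N:1
  (− 2 ring H displaced by substituents)
  + OH → O:1 H:1
  + COOH → C:1 H:1 O:2
Element totals:
  C: 6
  H: 5
  N: 1
  O: 3
Molecular formula: C6H5NO3.
gcd of subscripts (6, 5, 1, 3) = 1, so the empirical formula equals the molecular formula.

C6H5NO3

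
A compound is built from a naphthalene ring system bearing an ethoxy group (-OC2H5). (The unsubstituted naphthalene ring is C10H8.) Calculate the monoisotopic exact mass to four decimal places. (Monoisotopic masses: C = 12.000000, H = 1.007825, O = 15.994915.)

Atom tally by fragment:
  naphthalene ring system core → C:10 H:8
  (− 1 ring H displaced by substituents)
  + OC2H5 → C:2 H:5 O:1
Element totals:
  C: 12
  H: 12
  O: 1
Molecular formula: C12H12O.
  M = 12(12.0) + 12(1.007825) + 15.994915
    = 144.000000 + 12.093900 + 15.994915 = 172.088815

172.0888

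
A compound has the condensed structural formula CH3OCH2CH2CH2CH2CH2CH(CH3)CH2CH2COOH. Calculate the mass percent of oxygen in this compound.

Element totals:
  C: 11
  H: 22
  O: 3
Molecular formula: C11H22O3.
Molar mass = 202.294 g/mol.
Mass from O: 3 × 15.999 = 47.997 g/mol.
%O = 47.997 / 202.294 × 100 = 23.73%.

23.73%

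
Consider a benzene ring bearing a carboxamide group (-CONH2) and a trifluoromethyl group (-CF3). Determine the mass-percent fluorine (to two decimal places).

30.13%

Atom tally by fragment:
  benzene ring core → C:6 H:6
  (− 2 ring H displaced by substituents)
  + CONH2 → C:1 H:2 O:1 N:1
  + CF3 → C:1 F:3
Element totals:
  C: 8
  H: 6
  F: 3
  N: 1
  O: 1
Molecular formula: C8H6F3NO.
Molar mass = 189.136 g/mol.
Mass from F: 3 × 18.998 = 56.994 g/mol.
%F = 56.994 / 189.136 × 100 = 30.13%.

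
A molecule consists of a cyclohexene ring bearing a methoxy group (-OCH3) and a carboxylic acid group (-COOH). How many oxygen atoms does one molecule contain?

Atom tally by fragment:
  cyclohexene ring core → C:6 H:10
  (− 2 ring H displaced by substituents)
  + OCH3 → C:1 H:3 O:1
  + COOH → C:1 H:1 O:2
Element totals:
  C: 8
  H: 12
  O: 3

3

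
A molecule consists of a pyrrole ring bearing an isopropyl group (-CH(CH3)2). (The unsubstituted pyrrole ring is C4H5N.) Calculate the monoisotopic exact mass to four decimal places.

109.0891

Atom tally by fragment:
  pyrrole ring core → C:4 H:5 N:1
  (− 1 ring H displaced by substituents)
  + CH(CH3)2 → C:3 H:7
Element totals:
  C: 7
  H: 11
  N: 1
Molecular formula: C7H11N.
  M = 7(12.0) + 11(1.007825) + 14.003074
    = 84.000000 + 11.086075 + 14.003074 = 109.089149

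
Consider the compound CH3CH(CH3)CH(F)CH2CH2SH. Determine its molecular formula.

C6H13FS

Element totals:
  C: 6
  H: 13
  F: 1
  S: 1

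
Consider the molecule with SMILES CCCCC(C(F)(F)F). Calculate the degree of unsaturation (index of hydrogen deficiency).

Atom tally by fragment:
  CH3 → C:1 H:3
  CH2 → C:1 H:2
  CH2 → C:1 H:2
  CH2 → C:1 H:2
  CH2CF3 → C:2 H:2 F:3
Element totals:
  C: 6
  H: 11
  F: 3
Molecular formula: C6H11F3.
DoU = (2C + 2 + N − H − X) / 2 = (2·6 + 2 + 0 − 11 − 3) / 2 = 0.

0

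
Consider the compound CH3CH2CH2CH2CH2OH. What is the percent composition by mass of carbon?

68.13%

Atom tally by fragment:
  CH3 → C:1 H:3
  CH2 → C:1 H:2
  CH2 → C:1 H:2
  CH2 → C:1 H:2
  CH2OH → C:1 H:3 O:1
Element totals:
  C: 5
  H: 12
  O: 1
Molecular formula: C5H12O.
Molar mass = 88.150 g/mol.
Mass from C: 5 × 12.011 = 60.055 g/mol.
%C = 60.055 / 88.150 × 100 = 68.13%.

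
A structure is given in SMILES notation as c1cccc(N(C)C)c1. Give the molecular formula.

C8H11N

Atom tally by fragment:
  benzene ring core → C:6 H:6
  (− 1 ring H displaced by substituents)
  + N(CH3)2 → N:1 C:2 H:6
Element totals:
  C: 8
  H: 11
  N: 1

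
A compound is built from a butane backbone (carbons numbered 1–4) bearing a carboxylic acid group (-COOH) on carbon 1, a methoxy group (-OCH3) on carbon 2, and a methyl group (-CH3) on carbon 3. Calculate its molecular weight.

146.19 g/mol

Atom tally by fragment:
  HOOCCH2 → C:2 H:3 O:2
  CH(OCH3) → C:2 H:4 O:1
  CH(CH3) → C:2 H:4
  CH3 → C:1 H:3
Element totals:
  C: 7
  H: 14
  O: 3
Molecular formula: C7H14O3.
  M = 7(12.011) + 14(1.008) + 3(15.999)
    = 84.077 + 14.112 + 47.997 = 146.186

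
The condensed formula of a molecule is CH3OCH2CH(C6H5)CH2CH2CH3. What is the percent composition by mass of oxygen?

Atom tally by fragment:
  CH3OCH2 → C:2 H:5 O:1
  CH(C6H5) → C:7 H:6
  CH2 → C:1 H:2
  CH2 → C:1 H:2
  CH3 → C:1 H:3
Element totals:
  C: 12
  H: 18
  O: 1
Molecular formula: C12H18O.
Molar mass = 178.275 g/mol.
Mass from O: 1 × 15.999 = 15.999 g/mol.
%O = 15.999 / 178.275 × 100 = 8.97%.

8.97%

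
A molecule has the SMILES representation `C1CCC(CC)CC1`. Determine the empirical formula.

Atom tally by fragment:
  cyclohexane ring core → C:6 H:12
  (− 1 ring H displaced by substituents)
  + C2H5 → C:2 H:5
Element totals:
  C: 8
  H: 16
Molecular formula: C8H16.
gcd of subscripts = 8; dividing each by 8:
  C: 8/8 = 1
  H: 16/8 = 2

CH2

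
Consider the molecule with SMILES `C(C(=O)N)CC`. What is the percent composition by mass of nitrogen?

Atom tally by fragment:
  H2NOCCH2 → C:2 H:4 O:1 N:1
  CH2 → C:1 H:2
  CH3 → C:1 H:3
Element totals:
  C: 4
  H: 9
  N: 1
  O: 1
Molecular formula: C4H9NO.
Molar mass = 87.122 g/mol.
Mass from N: 1 × 14.007 = 14.007 g/mol.
%N = 14.007 / 87.122 × 100 = 16.08%.

16.08%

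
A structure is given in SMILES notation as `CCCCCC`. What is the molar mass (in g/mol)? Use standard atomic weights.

86.18 g/mol

Atom tally by fragment:
  CH3 → C:1 H:3
  CH2 → C:1 H:2
  CH2 → C:1 H:2
  CH2 → C:1 H:2
  CH2 → C:1 H:2
  CH3 → C:1 H:3
Element totals:
  C: 6
  H: 14
Molecular formula: C6H14.
  M = 6(12.011) + 14(1.008)
    = 72.066 + 14.112 = 86.178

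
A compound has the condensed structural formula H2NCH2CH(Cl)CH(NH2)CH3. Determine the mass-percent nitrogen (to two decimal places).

Atom tally by fragment:
  H2NCH2 → C:1 H:4 N:1
  CH(Cl) → C:1 H:1 Cl:1
  CH(NH2) → C:1 H:3 N:1
  CH3 → C:1 H:3
Element totals:
  C: 4
  H: 11
  Cl: 1
  N: 2
Molecular formula: C4H11ClN2.
Molar mass = 122.596 g/mol.
Mass from N: 2 × 14.007 = 28.014 g/mol.
%N = 28.014 / 122.596 × 100 = 22.85%.

22.85%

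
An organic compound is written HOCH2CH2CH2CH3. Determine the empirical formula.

C4H10O

Atom tally by fragment:
  HOCH2 → C:1 H:3 O:1
  CH2 → C:1 H:2
  CH2 → C:1 H:2
  CH3 → C:1 H:3
Element totals:
  C: 4
  H: 10
  O: 1
Molecular formula: C4H10O.
gcd of subscripts (4, 10, 1) = 1, so the empirical formula equals the molecular formula.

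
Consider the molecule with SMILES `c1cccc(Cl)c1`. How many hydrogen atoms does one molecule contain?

5

Atom tally by fragment:
  benzene ring core → C:6 H:6
  (− 1 ring H displaced by substituents)
  + Cl → Cl:1
Element totals:
  C: 6
  H: 5
  Cl: 1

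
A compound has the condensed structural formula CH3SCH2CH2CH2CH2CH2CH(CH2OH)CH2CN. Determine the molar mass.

Atom tally by fragment:
  CH3SCH2 → C:2 H:5 S:1
  CH2 → C:1 H:2
  CH2 → C:1 H:2
  CH2 → C:1 H:2
  CH2 → C:1 H:2
  CH(CH2OH) → C:2 H:4 O:1
  CH2CN → C:2 H:2 N:1
Element totals:
  C: 10
  H: 19
  N: 1
  O: 1
  S: 1
Molecular formula: C10H19NOS.
  M = 10(12.011) + 19(1.008) + 14.007 + 15.999 + 32.06
    = 120.110 + 19.152 + 14.007 + 15.999 + 32.060 = 201.328

201.33 g/mol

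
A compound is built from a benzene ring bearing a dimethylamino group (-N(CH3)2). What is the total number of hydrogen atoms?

11

Atom tally by fragment:
  benzene ring core → C:6 H:6
  (− 1 ring H displaced by substituents)
  + N(CH3)2 → N:1 C:2 H:6
Element totals:
  C: 8
  H: 11
  N: 1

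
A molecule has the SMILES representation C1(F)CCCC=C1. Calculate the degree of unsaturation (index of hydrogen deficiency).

Atom tally by fragment:
  cyclohexene ring core → C:6 H:10
  (− 1 ring H displaced by substituents)
  + F → F:1
Element totals:
  C: 6
  H: 9
  F: 1
Molecular formula: C6H9F.
DoU = (2C + 2 + N − H − X) / 2 = (2·6 + 2 + 0 − 9 − 1) / 2 = 2.

2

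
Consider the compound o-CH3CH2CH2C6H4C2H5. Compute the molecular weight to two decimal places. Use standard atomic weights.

Atom tally by fragment:
  benzene ring core → C:6 H:6
  (− 2 ring H displaced by substituents)
  + CH2CH2CH3 → C:3 H:7
  + C2H5 → C:2 H:5
Element totals:
  C: 11
  H: 16
Molecular formula: C11H16.
  M = 11(12.011) + 16(1.008)
    = 132.121 + 16.128 = 148.249

148.25 g/mol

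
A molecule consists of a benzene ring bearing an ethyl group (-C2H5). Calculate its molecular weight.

106.17 g/mol

Atom tally by fragment:
  benzene ring core → C:6 H:6
  (− 1 ring H displaced by substituents)
  + C2H5 → C:2 H:5
Element totals:
  C: 8
  H: 10
Molecular formula: C8H10.
  M = 8(12.011) + 10(1.008)
    = 96.088 + 10.080 = 106.168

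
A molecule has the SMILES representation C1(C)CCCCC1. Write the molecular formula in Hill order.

C7H14

Atom tally by fragment:
  cyclohexane ring core → C:6 H:12
  (− 1 ring H displaced by substituents)
  + CH3 → C:1 H:3
Element totals:
  C: 7
  H: 14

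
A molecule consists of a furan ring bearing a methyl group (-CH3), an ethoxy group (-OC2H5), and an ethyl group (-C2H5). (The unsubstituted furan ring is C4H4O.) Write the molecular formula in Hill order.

Atom tally by fragment:
  furan ring core → C:4 H:4 O:1
  (− 3 ring H displaced by substituents)
  + CH3 → C:1 H:3
  + OC2H5 → C:2 H:5 O:1
  + C2H5 → C:2 H:5
Element totals:
  C: 9
  H: 14
  O: 2

C9H14O2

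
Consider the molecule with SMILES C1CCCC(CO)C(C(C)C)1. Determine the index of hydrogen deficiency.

Atom tally by fragment:
  cyclohexane ring core → C:6 H:12
  (− 2 ring H displaced by substituents)
  + CH2OH → C:1 H:3 O:1
  + CH(CH3)2 → C:3 H:7
Element totals:
  C: 10
  H: 20
  O: 1
Molecular formula: C10H20O.
DoU = (2C + 2 + N − H − X) / 2 = (2·10 + 2 + 0 − 20 − 0) / 2 = 1.

1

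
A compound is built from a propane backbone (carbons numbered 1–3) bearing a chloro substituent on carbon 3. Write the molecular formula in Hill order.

Atom tally by fragment:
  CH3 → C:1 H:3
  CH2 → C:1 H:2
  CH2Cl → C:1 H:2 Cl:1
Element totals:
  C: 3
  H: 7
  Cl: 1

C3H7Cl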